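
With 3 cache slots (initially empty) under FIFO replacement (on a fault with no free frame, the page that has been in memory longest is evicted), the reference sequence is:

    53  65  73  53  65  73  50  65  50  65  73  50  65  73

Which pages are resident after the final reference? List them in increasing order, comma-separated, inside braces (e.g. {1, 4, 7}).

53: miss, frames {53}
65: miss, frames {53,65}
73: miss, frames {53,65,73}
53: hit
65: hit
73: hit
50: miss, evict 53, frames {65,73,50}
65: hit
50: hit
65: hit
73: hit
50: hit
65: hit
73: hit

{50, 65, 73}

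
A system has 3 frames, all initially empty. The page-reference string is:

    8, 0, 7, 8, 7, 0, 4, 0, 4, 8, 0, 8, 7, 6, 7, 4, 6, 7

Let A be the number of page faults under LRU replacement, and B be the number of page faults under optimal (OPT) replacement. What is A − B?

2

Under LRU: F F F . . . F . . F . . F F . F . . → 8 faults.
Under OPT: F F F . . . F . . . . . F F . . . . → 6 faults.
A − B = 8 − 6 = 2.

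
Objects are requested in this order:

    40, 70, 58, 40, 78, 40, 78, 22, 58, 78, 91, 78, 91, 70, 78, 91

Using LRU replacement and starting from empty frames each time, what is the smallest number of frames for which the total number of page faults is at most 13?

f=1: 16 faults
f=2: 12 faults
f=3: 8 faults
f=4: 7 faults
f=5: 7 faults
f=6: 6 faults
Smallest f with faults ≤ 13 is 2.

2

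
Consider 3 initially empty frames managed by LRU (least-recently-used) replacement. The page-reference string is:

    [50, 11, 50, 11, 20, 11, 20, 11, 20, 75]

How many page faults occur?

4

50 → miss, frames {50}
11 → miss, frames {50,11}
50 → hit
11 → hit
20 → miss, frames {50,11,20}
11 → hit
20 → hit
11 → hit
20 → hit
75 → miss, evict 50, frames {11,20,75}
Page faults: 4.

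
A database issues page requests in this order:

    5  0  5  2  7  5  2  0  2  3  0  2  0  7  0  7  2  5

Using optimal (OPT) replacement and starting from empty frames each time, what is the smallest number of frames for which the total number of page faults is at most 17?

f=1: 18 faults
f=2: 11 faults
f=3: 8 faults
f=4: 6 faults
f=5: 5 faults
Smallest f with faults ≤ 17 is 2.

2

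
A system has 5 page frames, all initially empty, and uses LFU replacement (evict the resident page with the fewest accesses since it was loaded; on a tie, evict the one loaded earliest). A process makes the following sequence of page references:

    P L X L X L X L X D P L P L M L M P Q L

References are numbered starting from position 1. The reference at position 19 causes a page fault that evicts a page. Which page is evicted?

pos 1: P → fault, frames (P)
pos 2: L → fault, frames (P L)
pos 3: X → fault, frames (P L X)
pos 4: L → hit
pos 5: X → hit
pos 6: L → hit
pos 7: X → hit
pos 8: L → hit
pos 9: X → hit
pos 10: D → fault, frames (P L X D)
pos 11: P → hit
pos 12: L → hit
pos 13: P → hit
pos 14: L → hit
pos 15: M → fault, frames (P L X D M)
pos 16: L → hit
pos 17: M → hit
pos 18: P → hit
pos 19: Q → fault, evict D, frames (P L X M Q)
At position 19, page D is evicted.

D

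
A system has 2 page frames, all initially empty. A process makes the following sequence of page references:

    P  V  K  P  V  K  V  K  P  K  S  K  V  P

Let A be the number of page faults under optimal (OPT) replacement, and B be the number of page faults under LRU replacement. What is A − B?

-2

Under OPT: F F F . F . . . F . F . F F → 8 faults.
Under LRU: F F F F F F . . F . F . F F → 10 faults.
A − B = 8 − 10 = -2.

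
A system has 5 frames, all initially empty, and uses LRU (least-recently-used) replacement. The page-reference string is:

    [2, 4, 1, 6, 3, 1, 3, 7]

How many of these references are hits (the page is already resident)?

2 → fault, frames [2]
4 → fault, frames [2, 4]
1 → fault, frames [2, 4, 1]
6 → fault, frames [2, 4, 1, 6]
3 → fault, frames [2, 4, 1, 6, 3]
1 → hit
3 → hit
7 → fault, evict 2, frames [4, 6, 1, 3, 7]
Hits: 2.

2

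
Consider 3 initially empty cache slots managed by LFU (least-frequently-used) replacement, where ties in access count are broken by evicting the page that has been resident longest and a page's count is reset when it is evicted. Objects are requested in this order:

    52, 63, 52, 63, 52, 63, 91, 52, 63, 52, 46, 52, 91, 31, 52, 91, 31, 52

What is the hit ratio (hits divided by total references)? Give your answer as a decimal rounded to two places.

52 → miss, frames {52}
63 → miss, frames {52,63}
52 → hit
63 → hit
52 → hit
63 → hit
91 → miss, frames {52,63,91}
52 → hit
63 → hit
52 → hit
46 → miss, evict 91, frames {52,63,46}
52 → hit
91 → miss, evict 46, frames {52,63,91}
31 → miss, evict 91, frames {52,63,31}
52 → hit
91 → miss, evict 31, frames {52,63,91}
31 → miss, evict 91, frames {52,63,31}
52 → hit
Hits: 10 of 18 references → 10/18 = 0.5556.

0.56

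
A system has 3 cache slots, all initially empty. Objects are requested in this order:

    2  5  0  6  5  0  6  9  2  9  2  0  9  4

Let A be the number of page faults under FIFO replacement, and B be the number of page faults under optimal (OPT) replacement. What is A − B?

1

Under FIFO: F F F F . . . F F . . F . F → 8 faults.
Under OPT: F F F F . . . F F . . . . F → 7 faults.
A − B = 8 − 7 = 1.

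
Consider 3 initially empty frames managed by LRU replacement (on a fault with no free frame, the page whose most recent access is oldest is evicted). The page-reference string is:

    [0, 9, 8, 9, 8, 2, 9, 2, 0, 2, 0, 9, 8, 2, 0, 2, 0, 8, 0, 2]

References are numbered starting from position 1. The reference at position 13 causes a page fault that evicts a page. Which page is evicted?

2

pos 1: 0 -> fault, frames (0)
pos 2: 9 -> fault, frames (0 9)
pos 3: 8 -> fault, frames (0 9 8)
pos 4: 9 -> hit
pos 5: 8 -> hit
pos 6: 2 -> fault, evict 0, frames (9 8 2)
pos 7: 9 -> hit
pos 8: 2 -> hit
pos 9: 0 -> fault, evict 8, frames (9 2 0)
pos 10: 2 -> hit
pos 11: 0 -> hit
pos 12: 9 -> hit
pos 13: 8 -> fault, evict 2, frames (0 9 8)
At position 13, page 2 is evicted.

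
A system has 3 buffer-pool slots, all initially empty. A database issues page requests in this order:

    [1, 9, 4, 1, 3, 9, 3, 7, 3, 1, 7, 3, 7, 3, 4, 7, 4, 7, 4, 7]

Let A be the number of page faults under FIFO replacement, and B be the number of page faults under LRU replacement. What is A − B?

Under FIFO: F F F . F . . F . F . . . . F . . . . . → 7 faults.
Under LRU: F F F . F F . F . F . . . . F . . . . . → 8 faults.
A − B = 7 − 8 = -1.

-1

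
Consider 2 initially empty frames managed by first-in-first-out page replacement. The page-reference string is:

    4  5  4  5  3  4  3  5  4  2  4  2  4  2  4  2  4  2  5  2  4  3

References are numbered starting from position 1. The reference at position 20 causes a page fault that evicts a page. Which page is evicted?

4

pos 1: 4 → fault, frames {4}
pos 2: 5 → fault, frames {4,5}
pos 3: 4 → hit
pos 4: 5 → hit
pos 5: 3 → fault, evict 4, frames {5,3}
pos 6: 4 → fault, evict 5, frames {3,4}
pos 7: 3 → hit
pos 8: 5 → fault, evict 3, frames {4,5}
pos 9: 4 → hit
pos 10: 2 → fault, evict 4, frames {5,2}
pos 11: 4 → fault, evict 5, frames {2,4}
pos 12: 2 → hit
pos 13: 4 → hit
pos 14: 2 → hit
pos 15: 4 → hit
pos 16: 2 → hit
pos 17: 4 → hit
pos 18: 2 → hit
pos 19: 5 → fault, evict 2, frames {4,5}
pos 20: 2 → fault, evict 4, frames {5,2}
At position 20, page 4 is evicted.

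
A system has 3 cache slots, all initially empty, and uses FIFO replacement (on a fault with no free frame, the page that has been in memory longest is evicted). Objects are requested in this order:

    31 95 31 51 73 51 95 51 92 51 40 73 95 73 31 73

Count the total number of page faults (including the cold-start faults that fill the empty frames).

31 → miss, frames [31]
95 → miss, frames [31, 95]
31 → hit
51 → miss, frames [31, 95, 51]
73 → miss, evict 31, frames [95, 51, 73]
51 → hit
95 → hit
51 → hit
92 → miss, evict 95, frames [51, 73, 92]
51 → hit
40 → miss, evict 51, frames [73, 92, 40]
73 → hit
95 → miss, evict 73, frames [92, 40, 95]
73 → miss, evict 92, frames [40, 95, 73]
31 → miss, evict 40, frames [95, 73, 31]
73 → hit
Page faults: 9.

9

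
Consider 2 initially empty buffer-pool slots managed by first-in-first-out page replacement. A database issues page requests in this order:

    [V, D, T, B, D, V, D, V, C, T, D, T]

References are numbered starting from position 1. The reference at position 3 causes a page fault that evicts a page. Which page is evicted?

pos 1: V -> fault, frames (V)
pos 2: D -> fault, frames (V D)
pos 3: T -> fault, evict V, frames (D T)
At position 3, page V is evicted.

V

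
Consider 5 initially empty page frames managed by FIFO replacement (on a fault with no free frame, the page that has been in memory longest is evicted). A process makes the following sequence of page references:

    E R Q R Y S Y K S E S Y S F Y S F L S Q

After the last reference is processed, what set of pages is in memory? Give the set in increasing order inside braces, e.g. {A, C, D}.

{E, F, K, L, Q}

E: miss, frames (E)
R: miss, frames (E R)
Q: miss, frames (E R Q)
R: hit
Y: miss, frames (E R Q Y)
S: miss, frames (E R Q Y S)
Y: hit
K: miss, evict E, frames (R Q Y S K)
S: hit
E: miss, evict R, frames (Q Y S K E)
S: hit
Y: hit
S: hit
F: miss, evict Q, frames (Y S K E F)
Y: hit
S: hit
F: hit
L: miss, evict Y, frames (S K E F L)
S: hit
Q: miss, evict S, frames (K E F L Q)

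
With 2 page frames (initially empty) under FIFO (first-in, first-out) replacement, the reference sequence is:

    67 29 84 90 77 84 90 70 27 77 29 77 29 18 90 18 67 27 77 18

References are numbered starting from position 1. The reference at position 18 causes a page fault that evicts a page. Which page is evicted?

pos 1: 67 → fault, frames {67}
pos 2: 29 → fault, frames {67,29}
pos 3: 84 → fault, evict 67, frames {29,84}
pos 4: 90 → fault, evict 29, frames {84,90}
pos 5: 77 → fault, evict 84, frames {90,77}
pos 6: 84 → fault, evict 90, frames {77,84}
pos 7: 90 → fault, evict 77, frames {84,90}
pos 8: 70 → fault, evict 84, frames {90,70}
pos 9: 27 → fault, evict 90, frames {70,27}
pos 10: 77 → fault, evict 70, frames {27,77}
pos 11: 29 → fault, evict 27, frames {77,29}
pos 12: 77 → hit
pos 13: 29 → hit
pos 14: 18 → fault, evict 77, frames {29,18}
pos 15: 90 → fault, evict 29, frames {18,90}
pos 16: 18 → hit
pos 17: 67 → fault, evict 18, frames {90,67}
pos 18: 27 → fault, evict 90, frames {67,27}
At position 18, page 90 is evicted.

90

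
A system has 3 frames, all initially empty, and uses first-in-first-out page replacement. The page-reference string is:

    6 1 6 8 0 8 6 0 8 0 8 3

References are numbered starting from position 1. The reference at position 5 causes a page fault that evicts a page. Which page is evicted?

6

pos 1: 6 → fault, frames (6)
pos 2: 1 → fault, frames (6 1)
pos 3: 6 → hit
pos 4: 8 → fault, frames (6 1 8)
pos 5: 0 → fault, evict 6, frames (1 8 0)
At position 5, page 6 is evicted.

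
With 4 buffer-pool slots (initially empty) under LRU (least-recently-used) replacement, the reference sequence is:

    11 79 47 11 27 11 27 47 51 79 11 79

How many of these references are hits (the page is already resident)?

11 → fault, frames [11]
79 → fault, frames [11, 79]
47 → fault, frames [11, 79, 47]
11 → hit
27 → fault, frames [79, 47, 11, 27]
11 → hit
27 → hit
47 → hit
51 → fault, evict 79, frames [11, 27, 47, 51]
79 → fault, evict 11, frames [27, 47, 51, 79]
11 → fault, evict 27, frames [47, 51, 79, 11]
79 → hit
Hits: 5.

5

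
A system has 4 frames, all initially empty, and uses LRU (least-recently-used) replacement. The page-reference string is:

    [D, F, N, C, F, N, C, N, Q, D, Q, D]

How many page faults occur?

D -> miss, frames [D]
F -> miss, frames [D, F]
N -> miss, frames [D, F, N]
C -> miss, frames [D, F, N, C]
F -> hit
N -> hit
C -> hit
N -> hit
Q -> miss, evict D, frames [F, C, N, Q]
D -> miss, evict F, frames [C, N, Q, D]
Q -> hit
D -> hit
Page faults: 6.

6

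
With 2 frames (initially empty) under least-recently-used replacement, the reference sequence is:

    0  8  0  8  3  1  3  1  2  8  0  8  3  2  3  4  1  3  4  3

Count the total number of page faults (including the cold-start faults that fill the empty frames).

13

0: fault, frames [0]
8: fault, frames [0, 8]
0: hit
8: hit
3: fault, evict 0, frames [8, 3]
1: fault, evict 8, frames [3, 1]
3: hit
1: hit
2: fault, evict 3, frames [1, 2]
8: fault, evict 1, frames [2, 8]
0: fault, evict 2, frames [8, 0]
8: hit
3: fault, evict 0, frames [8, 3]
2: fault, evict 8, frames [3, 2]
3: hit
4: fault, evict 2, frames [3, 4]
1: fault, evict 3, frames [4, 1]
3: fault, evict 4, frames [1, 3]
4: fault, evict 1, frames [3, 4]
3: hit
Page faults: 13.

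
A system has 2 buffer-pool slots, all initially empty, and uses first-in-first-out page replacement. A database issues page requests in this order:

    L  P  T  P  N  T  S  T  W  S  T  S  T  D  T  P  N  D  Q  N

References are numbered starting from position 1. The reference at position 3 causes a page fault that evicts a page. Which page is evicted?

pos 1: L → miss, frames {L}
pos 2: P → miss, frames {L,P}
pos 3: T → miss, evict L, frames {P,T}
At position 3, page L is evicted.

L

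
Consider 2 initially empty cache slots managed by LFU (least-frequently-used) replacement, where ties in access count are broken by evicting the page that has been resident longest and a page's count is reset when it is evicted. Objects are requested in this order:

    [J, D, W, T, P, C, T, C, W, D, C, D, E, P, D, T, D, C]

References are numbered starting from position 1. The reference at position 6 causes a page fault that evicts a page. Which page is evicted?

T

pos 1: J → miss, frames (J)
pos 2: D → miss, frames (J D)
pos 3: W → miss, evict J, frames (D W)
pos 4: T → miss, evict D, frames (W T)
pos 5: P → miss, evict W, frames (T P)
pos 6: C → miss, evict T, frames (P C)
At position 6, page T is evicted.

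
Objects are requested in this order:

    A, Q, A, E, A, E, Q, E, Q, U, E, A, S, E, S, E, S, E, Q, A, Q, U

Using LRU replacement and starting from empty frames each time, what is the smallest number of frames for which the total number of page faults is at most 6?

5

f=1: 22 faults
f=2: 12 faults
f=3: 9 faults
f=4: 7 faults
f=5: 5 faults
Smallest f with faults ≤ 6 is 5.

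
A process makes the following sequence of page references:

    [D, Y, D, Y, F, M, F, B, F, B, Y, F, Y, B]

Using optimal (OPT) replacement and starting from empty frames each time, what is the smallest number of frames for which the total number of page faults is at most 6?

f=1: 14 faults
f=2: 7 faults
f=3: 5 faults
f=4: 5 faults
f=5: 5 faults
Smallest f with faults ≤ 6 is 3.

3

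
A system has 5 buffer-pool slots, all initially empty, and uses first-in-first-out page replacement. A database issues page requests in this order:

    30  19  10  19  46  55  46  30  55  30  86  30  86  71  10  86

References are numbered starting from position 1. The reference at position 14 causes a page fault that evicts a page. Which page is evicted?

10

pos 1: 30: miss, frames (30)
pos 2: 19: miss, frames (30 19)
pos 3: 10: miss, frames (30 19 10)
pos 4: 19: hit
pos 5: 46: miss, frames (30 19 10 46)
pos 6: 55: miss, frames (30 19 10 46 55)
pos 7: 46: hit
pos 8: 30: hit
pos 9: 55: hit
pos 10: 30: hit
pos 11: 86: miss, evict 30, frames (19 10 46 55 86)
pos 12: 30: miss, evict 19, frames (10 46 55 86 30)
pos 13: 86: hit
pos 14: 71: miss, evict 10, frames (46 55 86 30 71)
At position 14, page 10 is evicted.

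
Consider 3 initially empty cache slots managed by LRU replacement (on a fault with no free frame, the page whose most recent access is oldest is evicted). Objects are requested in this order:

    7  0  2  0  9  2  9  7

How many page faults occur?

5

7 → miss, frames (7)
0 → miss, frames (7 0)
2 → miss, frames (7 0 2)
0 → hit
9 → miss, evict 7, frames (2 0 9)
2 → hit
9 → hit
7 → miss, evict 0, frames (2 9 7)
Page faults: 5.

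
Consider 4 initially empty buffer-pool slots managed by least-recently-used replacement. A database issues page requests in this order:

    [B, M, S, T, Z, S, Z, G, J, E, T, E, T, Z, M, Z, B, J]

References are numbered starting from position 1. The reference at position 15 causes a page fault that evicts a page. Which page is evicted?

pos 1: B → fault, frames (B)
pos 2: M → fault, frames (B M)
pos 3: S → fault, frames (B M S)
pos 4: T → fault, frames (B M S T)
pos 5: Z → fault, evict B, frames (M S T Z)
pos 6: S → hit
pos 7: Z → hit
pos 8: G → fault, evict M, frames (T S Z G)
pos 9: J → fault, evict T, frames (S Z G J)
pos 10: E → fault, evict S, frames (Z G J E)
pos 11: T → fault, evict Z, frames (G J E T)
pos 12: E → hit
pos 13: T → hit
pos 14: Z → fault, evict G, frames (J E T Z)
pos 15: M → fault, evict J, frames (E T Z M)
At position 15, page J is evicted.

J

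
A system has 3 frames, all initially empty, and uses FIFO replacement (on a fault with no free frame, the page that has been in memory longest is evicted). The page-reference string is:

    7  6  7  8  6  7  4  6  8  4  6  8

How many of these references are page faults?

4

7: fault, frames {7}
6: fault, frames {7,6}
7: hit
8: fault, frames {7,6,8}
6: hit
7: hit
4: fault, evict 7, frames {6,8,4}
6: hit
8: hit
4: hit
6: hit
8: hit
Page faults: 4.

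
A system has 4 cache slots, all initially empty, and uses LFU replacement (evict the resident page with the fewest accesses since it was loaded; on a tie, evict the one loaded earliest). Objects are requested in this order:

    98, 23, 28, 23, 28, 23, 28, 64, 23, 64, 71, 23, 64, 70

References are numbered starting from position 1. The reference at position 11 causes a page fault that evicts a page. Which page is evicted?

98

pos 1: 98: fault, frames {98}
pos 2: 23: fault, frames {98,23}
pos 3: 28: fault, frames {98,23,28}
pos 4: 23: hit
pos 5: 28: hit
pos 6: 23: hit
pos 7: 28: hit
pos 8: 64: fault, frames {98,23,28,64}
pos 9: 23: hit
pos 10: 64: hit
pos 11: 71: fault, evict 98, frames {23,28,64,71}
At position 11, page 98 is evicted.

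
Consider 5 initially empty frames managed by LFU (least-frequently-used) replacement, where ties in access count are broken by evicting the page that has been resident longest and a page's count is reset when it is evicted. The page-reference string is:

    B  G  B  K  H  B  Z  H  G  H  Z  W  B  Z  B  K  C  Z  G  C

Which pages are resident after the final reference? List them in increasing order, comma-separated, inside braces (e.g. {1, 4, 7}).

B: miss, frames {B}
G: miss, frames {B,G}
B: hit
K: miss, frames {B,G,K}
H: miss, frames {B,G,K,H}
B: hit
Z: miss, frames {B,G,K,H,Z}
H: hit
G: hit
H: hit
Z: hit
W: miss, evict K, frames {B,G,H,Z,W}
B: hit
Z: hit
B: hit
K: miss, evict W, frames {B,G,H,Z,K}
C: miss, evict K, frames {B,G,H,Z,C}
Z: hit
G: hit
C: hit

{B, C, G, H, Z}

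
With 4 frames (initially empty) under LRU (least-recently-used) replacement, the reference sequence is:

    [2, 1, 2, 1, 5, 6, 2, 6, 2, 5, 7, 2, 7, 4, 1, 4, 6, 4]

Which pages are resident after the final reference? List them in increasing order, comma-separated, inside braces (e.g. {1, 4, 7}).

{1, 4, 6, 7}

2 → fault, frames [2]
1 → fault, frames [2, 1]
2 → hit
1 → hit
5 → fault, frames [2, 1, 5]
6 → fault, frames [2, 1, 5, 6]
2 → hit
6 → hit
2 → hit
5 → hit
7 → fault, evict 1, frames [6, 2, 5, 7]
2 → hit
7 → hit
4 → fault, evict 6, frames [5, 2, 7, 4]
1 → fault, evict 5, frames [2, 7, 4, 1]
4 → hit
6 → fault, evict 2, frames [7, 1, 4, 6]
4 → hit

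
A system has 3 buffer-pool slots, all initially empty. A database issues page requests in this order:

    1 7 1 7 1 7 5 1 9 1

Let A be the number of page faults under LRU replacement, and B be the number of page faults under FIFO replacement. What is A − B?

Under LRU: F F . . . . F . F . → 4 faults.
Under FIFO: F F . . . . F . F F → 5 faults.
A − B = 4 − 5 = -1.

-1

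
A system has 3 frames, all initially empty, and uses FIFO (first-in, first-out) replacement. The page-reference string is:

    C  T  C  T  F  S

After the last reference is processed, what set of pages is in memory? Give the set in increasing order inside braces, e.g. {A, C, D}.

{F, S, T}

C: miss, frames {C}
T: miss, frames {C,T}
C: hit
T: hit
F: miss, frames {C,T,F}
S: miss, evict C, frames {T,F,S}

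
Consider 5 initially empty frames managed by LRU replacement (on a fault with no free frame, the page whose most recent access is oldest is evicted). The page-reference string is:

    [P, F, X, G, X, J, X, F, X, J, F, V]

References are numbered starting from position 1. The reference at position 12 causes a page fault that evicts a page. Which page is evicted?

P

pos 1: P -> fault, frames (P)
pos 2: F -> fault, frames (P F)
pos 3: X -> fault, frames (P F X)
pos 4: G -> fault, frames (P F X G)
pos 5: X -> hit
pos 6: J -> fault, frames (P F G X J)
pos 7: X -> hit
pos 8: F -> hit
pos 9: X -> hit
pos 10: J -> hit
pos 11: F -> hit
pos 12: V -> fault, evict P, frames (G X J F V)
At position 12, page P is evicted.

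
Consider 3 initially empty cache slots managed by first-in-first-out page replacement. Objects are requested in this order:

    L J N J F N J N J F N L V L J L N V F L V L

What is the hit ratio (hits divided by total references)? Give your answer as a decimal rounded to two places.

L → miss, frames {L}
J → miss, frames {L,J}
N → miss, frames {L,J,N}
J → hit
F → miss, evict L, frames {J,N,F}
N → hit
J → hit
N → hit
J → hit
F → hit
N → hit
L → miss, evict J, frames {N,F,L}
V → miss, evict N, frames {F,L,V}
L → hit
J → miss, evict F, frames {L,V,J}
L → hit
N → miss, evict L, frames {V,J,N}
V → hit
F → miss, evict V, frames {J,N,F}
L → miss, evict J, frames {N,F,L}
V → miss, evict N, frames {F,L,V}
L → hit
Hits: 11 of 22 references → 11/22 = 0.5000.

0.50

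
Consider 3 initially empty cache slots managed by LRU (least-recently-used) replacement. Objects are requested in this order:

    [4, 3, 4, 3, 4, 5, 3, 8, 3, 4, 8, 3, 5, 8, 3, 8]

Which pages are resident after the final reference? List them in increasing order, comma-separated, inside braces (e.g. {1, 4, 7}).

{3, 5, 8}

4 -> fault, frames {4}
3 -> fault, frames {4,3}
4 -> hit
3 -> hit
4 -> hit
5 -> fault, frames {3,4,5}
3 -> hit
8 -> fault, evict 4, frames {5,3,8}
3 -> hit
4 -> fault, evict 5, frames {8,3,4}
8 -> hit
3 -> hit
5 -> fault, evict 4, frames {8,3,5}
8 -> hit
3 -> hit
8 -> hit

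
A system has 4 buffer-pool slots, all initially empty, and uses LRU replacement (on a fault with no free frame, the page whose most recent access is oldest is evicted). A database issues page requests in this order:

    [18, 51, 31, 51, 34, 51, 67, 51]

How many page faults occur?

18 -> miss, frames (18)
51 -> miss, frames (18 51)
31 -> miss, frames (18 51 31)
51 -> hit
34 -> miss, frames (18 31 51 34)
51 -> hit
67 -> miss, evict 18, frames (31 34 51 67)
51 -> hit
Page faults: 5.

5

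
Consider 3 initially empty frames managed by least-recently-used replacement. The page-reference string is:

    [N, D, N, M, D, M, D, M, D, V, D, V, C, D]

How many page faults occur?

5

N -> fault, frames {N}
D -> fault, frames {N,D}
N -> hit
M -> fault, frames {D,N,M}
D -> hit
M -> hit
D -> hit
M -> hit
D -> hit
V -> fault, evict N, frames {M,D,V}
D -> hit
V -> hit
C -> fault, evict M, frames {D,V,C}
D -> hit
Page faults: 5.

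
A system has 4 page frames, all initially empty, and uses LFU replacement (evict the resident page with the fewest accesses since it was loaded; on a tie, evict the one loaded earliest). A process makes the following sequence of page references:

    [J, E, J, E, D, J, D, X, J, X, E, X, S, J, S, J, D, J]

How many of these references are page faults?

6

J -> miss, frames (J)
E -> miss, frames (J E)
J -> hit
E -> hit
D -> miss, frames (J E D)
J -> hit
D -> hit
X -> miss, frames (J E D X)
J -> hit
X -> hit
E -> hit
X -> hit
S -> miss, evict D, frames (J E X S)
J -> hit
S -> hit
J -> hit
D -> miss, evict S, frames (J E X D)
J -> hit
Page faults: 6.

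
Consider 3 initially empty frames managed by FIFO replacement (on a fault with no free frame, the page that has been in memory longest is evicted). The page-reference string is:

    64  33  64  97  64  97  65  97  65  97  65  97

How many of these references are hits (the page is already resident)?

64 -> miss, frames {64}
33 -> miss, frames {64,33}
64 -> hit
97 -> miss, frames {64,33,97}
64 -> hit
97 -> hit
65 -> miss, evict 64, frames {33,97,65}
97 -> hit
65 -> hit
97 -> hit
65 -> hit
97 -> hit
Hits: 8.

8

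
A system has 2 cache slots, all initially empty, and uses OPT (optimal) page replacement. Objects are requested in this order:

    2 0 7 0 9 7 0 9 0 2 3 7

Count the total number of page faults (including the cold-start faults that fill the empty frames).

2 → fault, frames {2}
0 → fault, frames {2,0}
7 → fault, evict 2, frames {0,7}
0 → hit
9 → fault, evict 0, frames {7,9}
7 → hit
0 → fault, evict 7, frames {9,0}
9 → hit
0 → hit
2 → fault, evict 0, frames {9,2}
3 → fault, evict 2, frames {9,3}
7 → fault, evict 3, frames {9,7}
Page faults: 8.

8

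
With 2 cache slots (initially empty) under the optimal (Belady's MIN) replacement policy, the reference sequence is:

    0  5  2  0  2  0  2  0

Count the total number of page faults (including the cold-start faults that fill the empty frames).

3

0 -> miss, frames (0)
5 -> miss, frames (0 5)
2 -> miss, evict 5, frames (0 2)
0 -> hit
2 -> hit
0 -> hit
2 -> hit
0 -> hit
Page faults: 3.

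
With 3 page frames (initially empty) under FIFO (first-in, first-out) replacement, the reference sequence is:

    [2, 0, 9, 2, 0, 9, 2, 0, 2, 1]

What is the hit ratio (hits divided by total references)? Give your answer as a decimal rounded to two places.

0.60

2: miss, frames [2]
0: miss, frames [2, 0]
9: miss, frames [2, 0, 9]
2: hit
0: hit
9: hit
2: hit
0: hit
2: hit
1: miss, evict 2, frames [0, 9, 1]
Hits: 6 of 10 references → 6/10 = 0.6000.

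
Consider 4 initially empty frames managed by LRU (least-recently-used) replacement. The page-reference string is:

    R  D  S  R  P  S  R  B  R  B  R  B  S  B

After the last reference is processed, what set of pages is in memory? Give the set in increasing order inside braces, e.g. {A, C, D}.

{B, P, R, S}

R -> fault, frames [R]
D -> fault, frames [R, D]
S -> fault, frames [R, D, S]
R -> hit
P -> fault, frames [D, S, R, P]
S -> hit
R -> hit
B -> fault, evict D, frames [P, S, R, B]
R -> hit
B -> hit
R -> hit
B -> hit
S -> hit
B -> hit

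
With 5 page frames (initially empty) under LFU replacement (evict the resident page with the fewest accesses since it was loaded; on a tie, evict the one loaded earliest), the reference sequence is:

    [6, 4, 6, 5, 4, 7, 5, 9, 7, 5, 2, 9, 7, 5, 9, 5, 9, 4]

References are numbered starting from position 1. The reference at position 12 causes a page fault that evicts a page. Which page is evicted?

2

pos 1: 6 -> fault, frames (6)
pos 2: 4 -> fault, frames (6 4)
pos 3: 6 -> hit
pos 4: 5 -> fault, frames (6 4 5)
pos 5: 4 -> hit
pos 6: 7 -> fault, frames (6 4 5 7)
pos 7: 5 -> hit
pos 8: 9 -> fault, frames (6 4 5 7 9)
pos 9: 7 -> hit
pos 10: 5 -> hit
pos 11: 2 -> fault, evict 9, frames (6 4 5 7 2)
pos 12: 9 -> fault, evict 2, frames (6 4 5 7 9)
At position 12, page 2 is evicted.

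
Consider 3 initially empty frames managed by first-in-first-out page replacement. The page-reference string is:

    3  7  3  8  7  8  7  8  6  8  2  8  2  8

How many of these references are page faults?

5

3: fault, frames (3)
7: fault, frames (3 7)
3: hit
8: fault, frames (3 7 8)
7: hit
8: hit
7: hit
8: hit
6: fault, evict 3, frames (7 8 6)
8: hit
2: fault, evict 7, frames (8 6 2)
8: hit
2: hit
8: hit
Page faults: 5.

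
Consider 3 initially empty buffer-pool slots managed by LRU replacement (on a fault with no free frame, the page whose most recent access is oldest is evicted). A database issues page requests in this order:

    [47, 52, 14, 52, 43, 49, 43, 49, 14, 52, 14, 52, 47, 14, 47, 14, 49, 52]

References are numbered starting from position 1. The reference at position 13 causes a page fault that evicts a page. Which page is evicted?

pos 1: 47 → fault, frames (47)
pos 2: 52 → fault, frames (47 52)
pos 3: 14 → fault, frames (47 52 14)
pos 4: 52 → hit
pos 5: 43 → fault, evict 47, frames (14 52 43)
pos 6: 49 → fault, evict 14, frames (52 43 49)
pos 7: 43 → hit
pos 8: 49 → hit
pos 9: 14 → fault, evict 52, frames (43 49 14)
pos 10: 52 → fault, evict 43, frames (49 14 52)
pos 11: 14 → hit
pos 12: 52 → hit
pos 13: 47 → fault, evict 49, frames (14 52 47)
At position 13, page 49 is evicted.

49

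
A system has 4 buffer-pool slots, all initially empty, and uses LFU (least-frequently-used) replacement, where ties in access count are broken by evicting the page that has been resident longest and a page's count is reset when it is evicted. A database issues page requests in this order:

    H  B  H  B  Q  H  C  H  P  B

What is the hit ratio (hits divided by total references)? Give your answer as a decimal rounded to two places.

H → fault, frames {H}
B → fault, frames {H,B}
H → hit
B → hit
Q → fault, frames {H,B,Q}
H → hit
C → fault, frames {H,B,Q,C}
H → hit
P → fault, evict Q, frames {H,B,C,P}
B → hit
Hits: 5 of 10 references → 5/10 = 0.5000.

0.50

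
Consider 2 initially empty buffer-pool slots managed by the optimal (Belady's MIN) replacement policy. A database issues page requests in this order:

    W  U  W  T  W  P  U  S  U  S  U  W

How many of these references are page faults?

7

W: fault, frames (W)
U: fault, frames (W U)
W: hit
T: fault, evict U, frames (W T)
W: hit
P: fault, evict T, frames (W P)
U: fault, evict P, frames (W U)
S: fault, evict W, frames (U S)
U: hit
S: hit
U: hit
W: fault, evict S, frames (U W)
Page faults: 7.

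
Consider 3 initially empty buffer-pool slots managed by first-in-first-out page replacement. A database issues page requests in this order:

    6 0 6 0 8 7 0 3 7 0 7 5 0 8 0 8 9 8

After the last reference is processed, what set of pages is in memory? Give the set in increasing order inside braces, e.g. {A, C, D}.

{5, 8, 9}

6 → miss, frames {6}
0 → miss, frames {6,0}
6 → hit
0 → hit
8 → miss, frames {6,0,8}
7 → miss, evict 6, frames {0,8,7}
0 → hit
3 → miss, evict 0, frames {8,7,3}
7 → hit
0 → miss, evict 8, frames {7,3,0}
7 → hit
5 → miss, evict 7, frames {3,0,5}
0 → hit
8 → miss, evict 3, frames {0,5,8}
0 → hit
8 → hit
9 → miss, evict 0, frames {5,8,9}
8 → hit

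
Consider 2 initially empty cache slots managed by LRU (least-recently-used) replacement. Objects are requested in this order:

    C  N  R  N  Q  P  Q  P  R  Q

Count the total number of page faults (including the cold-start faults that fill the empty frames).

7

C -> fault, frames (C)
N -> fault, frames (C N)
R -> fault, evict C, frames (N R)
N -> hit
Q -> fault, evict R, frames (N Q)
P -> fault, evict N, frames (Q P)
Q -> hit
P -> hit
R -> fault, evict Q, frames (P R)
Q -> fault, evict P, frames (R Q)
Page faults: 7.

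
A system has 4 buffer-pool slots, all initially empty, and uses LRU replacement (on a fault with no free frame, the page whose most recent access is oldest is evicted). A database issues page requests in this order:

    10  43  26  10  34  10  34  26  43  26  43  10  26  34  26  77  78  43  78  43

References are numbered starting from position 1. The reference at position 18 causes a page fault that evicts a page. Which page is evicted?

pos 1: 10 → fault, frames [10]
pos 2: 43 → fault, frames [10, 43]
pos 3: 26 → fault, frames [10, 43, 26]
pos 4: 10 → hit
pos 5: 34 → fault, frames [43, 26, 10, 34]
pos 6: 10 → hit
pos 7: 34 → hit
pos 8: 26 → hit
pos 9: 43 → hit
pos 10: 26 → hit
pos 11: 43 → hit
pos 12: 10 → hit
pos 13: 26 → hit
pos 14: 34 → hit
pos 15: 26 → hit
pos 16: 77 → fault, evict 43, frames [10, 34, 26, 77]
pos 17: 78 → fault, evict 10, frames [34, 26, 77, 78]
pos 18: 43 → fault, evict 34, frames [26, 77, 78, 43]
At position 18, page 34 is evicted.

34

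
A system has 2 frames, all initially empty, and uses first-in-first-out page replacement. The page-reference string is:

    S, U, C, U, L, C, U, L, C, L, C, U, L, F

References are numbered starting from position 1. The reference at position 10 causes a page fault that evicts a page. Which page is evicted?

pos 1: S -> miss, frames {S}
pos 2: U -> miss, frames {S,U}
pos 3: C -> miss, evict S, frames {U,C}
pos 4: U -> hit
pos 5: L -> miss, evict U, frames {C,L}
pos 6: C -> hit
pos 7: U -> miss, evict C, frames {L,U}
pos 8: L -> hit
pos 9: C -> miss, evict L, frames {U,C}
pos 10: L -> miss, evict U, frames {C,L}
At position 10, page U is evicted.

U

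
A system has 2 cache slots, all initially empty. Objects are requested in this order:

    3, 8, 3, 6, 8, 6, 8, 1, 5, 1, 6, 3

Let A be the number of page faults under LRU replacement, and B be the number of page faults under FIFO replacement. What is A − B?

1

Under LRU: F F . F F . . F F . F F → 8 faults.
Under FIFO: F F . F . . . F F . F F → 7 faults.
A − B = 8 − 7 = 1.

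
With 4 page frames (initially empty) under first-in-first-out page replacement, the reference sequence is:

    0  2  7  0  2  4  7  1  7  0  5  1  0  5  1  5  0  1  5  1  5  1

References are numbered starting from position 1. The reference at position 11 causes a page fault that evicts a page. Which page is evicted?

pos 1: 0 -> fault, frames (0)
pos 2: 2 -> fault, frames (0 2)
pos 3: 7 -> fault, frames (0 2 7)
pos 4: 0 -> hit
pos 5: 2 -> hit
pos 6: 4 -> fault, frames (0 2 7 4)
pos 7: 7 -> hit
pos 8: 1 -> fault, evict 0, frames (2 7 4 1)
pos 9: 7 -> hit
pos 10: 0 -> fault, evict 2, frames (7 4 1 0)
pos 11: 5 -> fault, evict 7, frames (4 1 0 5)
At position 11, page 7 is evicted.

7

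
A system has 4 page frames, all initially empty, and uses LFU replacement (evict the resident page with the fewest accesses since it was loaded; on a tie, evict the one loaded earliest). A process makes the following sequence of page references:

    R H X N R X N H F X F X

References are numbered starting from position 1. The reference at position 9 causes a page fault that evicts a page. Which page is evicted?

pos 1: R → miss, frames [R]
pos 2: H → miss, frames [R, H]
pos 3: X → miss, frames [R, H, X]
pos 4: N → miss, frames [R, H, X, N]
pos 5: R → hit
pos 6: X → hit
pos 7: N → hit
pos 8: H → hit
pos 9: F → miss, evict R, frames [H, X, N, F]
At position 9, page R is evicted.

R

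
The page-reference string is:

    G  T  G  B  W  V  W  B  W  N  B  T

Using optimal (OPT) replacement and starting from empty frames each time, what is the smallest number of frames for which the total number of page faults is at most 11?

2

f=1: 12 faults
f=2: 8 faults
f=3: 7 faults
f=4: 6 faults
f=5: 6 faults
f=6: 6 faults
Smallest f with faults ≤ 11 is 2.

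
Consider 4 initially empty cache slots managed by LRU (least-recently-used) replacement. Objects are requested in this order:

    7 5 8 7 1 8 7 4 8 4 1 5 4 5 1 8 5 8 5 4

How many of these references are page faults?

7 → fault, frames {7}
5 → fault, frames {7,5}
8 → fault, frames {7,5,8}
7 → hit
1 → fault, frames {5,8,7,1}
8 → hit
7 → hit
4 → fault, evict 5, frames {1,8,7,4}
8 → hit
4 → hit
1 → hit
5 → fault, evict 7, frames {8,4,1,5}
4 → hit
5 → hit
1 → hit
8 → hit
5 → hit
8 → hit
5 → hit
4 → hit
Page faults: 6.

6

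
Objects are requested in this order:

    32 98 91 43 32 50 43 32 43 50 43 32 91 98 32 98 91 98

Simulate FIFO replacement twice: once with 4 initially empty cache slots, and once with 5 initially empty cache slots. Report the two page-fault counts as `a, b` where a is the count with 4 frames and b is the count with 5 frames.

4 frames: F F F F . F . F . . . . . F . . F . → 8 faults.
5 frames: F F F F . F . . . . . . . . . . . . → 5 faults.
5 < 8: adding a frame reduced faults, as is typical.

8, 5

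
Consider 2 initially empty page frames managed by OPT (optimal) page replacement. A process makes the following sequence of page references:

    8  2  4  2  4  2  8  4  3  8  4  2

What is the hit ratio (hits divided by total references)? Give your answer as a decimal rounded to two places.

0.42

8 → miss, frames [8]
2 → miss, frames [8, 2]
4 → miss, evict 8, frames [2, 4]
2 → hit
4 → hit
2 → hit
8 → miss, evict 2, frames [4, 8]
4 → hit
3 → miss, evict 4, frames [8, 3]
8 → hit
4 → miss, evict 3, frames [8, 4]
2 → miss, evict 4, frames [8, 2]
Hits: 5 of 12 references → 5/12 = 0.4167.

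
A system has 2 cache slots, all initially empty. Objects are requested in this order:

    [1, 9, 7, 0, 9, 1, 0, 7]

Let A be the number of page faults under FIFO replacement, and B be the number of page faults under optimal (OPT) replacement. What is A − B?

2

Under FIFO: F F F F F F F F → 8 faults.
Under OPT: F F F F . F . F → 6 faults.
A − B = 8 − 6 = 2.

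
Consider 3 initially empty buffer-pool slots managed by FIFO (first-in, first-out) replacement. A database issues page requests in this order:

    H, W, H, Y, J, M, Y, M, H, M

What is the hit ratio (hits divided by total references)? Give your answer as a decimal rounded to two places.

H: fault, frames (H)
W: fault, frames (H W)
H: hit
Y: fault, frames (H W Y)
J: fault, evict H, frames (W Y J)
M: fault, evict W, frames (Y J M)
Y: hit
M: hit
H: fault, evict Y, frames (J M H)
M: hit
Hits: 4 of 10 references → 4/10 = 0.4000.

0.40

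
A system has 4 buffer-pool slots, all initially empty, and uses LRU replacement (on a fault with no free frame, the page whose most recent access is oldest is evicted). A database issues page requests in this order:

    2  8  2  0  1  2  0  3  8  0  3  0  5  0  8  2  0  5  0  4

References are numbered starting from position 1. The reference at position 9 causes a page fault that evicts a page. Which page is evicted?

pos 1: 2 → miss, frames [2]
pos 2: 8 → miss, frames [2, 8]
pos 3: 2 → hit
pos 4: 0 → miss, frames [8, 2, 0]
pos 5: 1 → miss, frames [8, 2, 0, 1]
pos 6: 2 → hit
pos 7: 0 → hit
pos 8: 3 → miss, evict 8, frames [1, 2, 0, 3]
pos 9: 8 → miss, evict 1, frames [2, 0, 3, 8]
At position 9, page 1 is evicted.

1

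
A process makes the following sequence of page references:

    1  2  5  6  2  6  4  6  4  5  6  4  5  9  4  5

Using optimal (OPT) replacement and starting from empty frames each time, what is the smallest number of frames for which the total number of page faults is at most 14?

2

f=1: 16 faults
f=2: 9 faults
f=3: 6 faults
f=4: 6 faults
f=5: 6 faults
f=6: 6 faults
Smallest f with faults ≤ 14 is 2.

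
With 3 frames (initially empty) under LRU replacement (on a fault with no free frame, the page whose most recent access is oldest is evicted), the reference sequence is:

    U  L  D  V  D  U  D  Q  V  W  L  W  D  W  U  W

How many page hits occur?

5

U -> fault, frames [U]
L -> fault, frames [U, L]
D -> fault, frames [U, L, D]
V -> fault, evict U, frames [L, D, V]
D -> hit
U -> fault, evict L, frames [V, D, U]
D -> hit
Q -> fault, evict V, frames [U, D, Q]
V -> fault, evict U, frames [D, Q, V]
W -> fault, evict D, frames [Q, V, W]
L -> fault, evict Q, frames [V, W, L]
W -> hit
D -> fault, evict V, frames [L, W, D]
W -> hit
U -> fault, evict L, frames [D, W, U]
W -> hit
Hits: 5.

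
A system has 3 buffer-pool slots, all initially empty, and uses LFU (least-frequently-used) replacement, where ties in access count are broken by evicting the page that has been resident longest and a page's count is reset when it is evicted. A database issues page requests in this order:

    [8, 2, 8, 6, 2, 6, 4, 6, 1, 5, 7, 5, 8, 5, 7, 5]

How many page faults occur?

12

8 → miss, frames [8]
2 → miss, frames [8, 2]
8 → hit
6 → miss, frames [8, 2, 6]
2 → hit
6 → hit
4 → miss, evict 8, frames [2, 6, 4]
6 → hit
1 → miss, evict 4, frames [2, 6, 1]
5 → miss, evict 1, frames [2, 6, 5]
7 → miss, evict 5, frames [2, 6, 7]
5 → miss, evict 7, frames [2, 6, 5]
8 → miss, evict 5, frames [2, 6, 8]
5 → miss, evict 8, frames [2, 6, 5]
7 → miss, evict 5, frames [2, 6, 7]
5 → miss, evict 7, frames [2, 6, 5]
Page faults: 12.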